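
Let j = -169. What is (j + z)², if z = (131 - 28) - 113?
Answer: 32041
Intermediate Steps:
z = -10 (z = 103 - 113 = -10)
(j + z)² = (-169 - 10)² = (-179)² = 32041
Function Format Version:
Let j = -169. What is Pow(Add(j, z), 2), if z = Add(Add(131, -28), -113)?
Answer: 32041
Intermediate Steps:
z = -10 (z = Add(103, -113) = -10)
Pow(Add(j, z), 2) = Pow(Add(-169, -10), 2) = Pow(-179, 2) = 32041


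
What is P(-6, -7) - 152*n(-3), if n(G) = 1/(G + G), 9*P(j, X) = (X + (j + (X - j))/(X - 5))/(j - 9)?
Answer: 41117/1620 ≈ 25.381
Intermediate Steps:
P(j, X) = (X + X/(-5 + X))/(9*(-9 + j)) (P(j, X) = ((X + (j + (X - j))/(X - 5))/(j - 9))/9 = ((X + X/(-5 + X))/(-9 + j))/9 = (X + X/(-5 + X))/(9*(-9 + j)))
n(G) = 1/(2*G)
P(-6, -7) - 152*n(-3) = (⅑)*(-7)*(-4 - 7)/(45 - 9*(-7) - 5*(-6) - 7*(-6)) - 76/(-3) = (⅑)*(-7)*(-11)/(45 + 63 + 30 + 42) - 76*(-1)/3 = (⅑)*(-7)*(-11)/180 - 152*(-⅙) = (⅑)*(-7)*(1/180)*(-11) + 76/3 = 77/1620 + 76/3 = 41117/1620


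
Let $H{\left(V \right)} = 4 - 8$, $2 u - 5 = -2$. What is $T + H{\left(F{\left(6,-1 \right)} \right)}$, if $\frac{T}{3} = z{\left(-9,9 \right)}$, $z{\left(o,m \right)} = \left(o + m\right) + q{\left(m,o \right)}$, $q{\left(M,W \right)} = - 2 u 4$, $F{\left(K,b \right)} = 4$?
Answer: $-40$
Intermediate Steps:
$u = \frac{3}{2}$ ($u = \frac{5}{2} + \frac{1}{2} \left(-2\right) = \frac{5}{2} - 1 = \frac{3}{2} \approx 1.5$)
$q{\left(M,W \right)} = -12$ ($q{\left(M,W \right)} = \left(-2\right) \frac{3}{2} \cdot 4 = \left(-3\right) 4 = -12$)
$H{\left(V \right)} = -4$
$z{\left(o,m \right)} = -12 + m + o$ ($z{\left(o,m \right)} = \left(o + m\right) - 12 = \left(m + o\right) - 12 = -12 + m + o$)
$T = -36$ ($T = 3 \left(-12 + 9 - 9\right) = 3 \left(-12\right) = -36$)
$T + H{\left(F{\left(6,-1 \right)} \right)} = -36 - 4 = -40$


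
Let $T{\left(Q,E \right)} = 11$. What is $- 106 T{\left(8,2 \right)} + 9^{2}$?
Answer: $-1085$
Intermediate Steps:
$- 106 T{\left(8,2 \right)} + 9^{2} = \left(-106\right) 11 + 9^{2} = -1166 + 81 = -1085$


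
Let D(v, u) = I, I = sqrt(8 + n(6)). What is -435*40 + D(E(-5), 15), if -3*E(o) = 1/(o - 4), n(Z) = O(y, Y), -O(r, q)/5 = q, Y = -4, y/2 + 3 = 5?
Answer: -17400 + 2*sqrt(7) ≈ -17395.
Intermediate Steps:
y = 4 (y = -6 + 2*5 = -6 + 10 = 4)
O(r, q) = -5*q
n(Z) = 20 (n(Z) = -5*(-4) = 20)
E(o) = -1/(3*(-4 + o)) (E(o) = -1/(3*(o - 4)) = -1/(3*(-4 + o)))
I = 2*sqrt(7) (I = sqrt(8 + 20) = sqrt(28) = 2*sqrt(7) ≈ 5.2915)
D(v, u) = 2*sqrt(7)
-435*40 + D(E(-5), 15) = -435*40 + 2*sqrt(7) = -17400 + 2*sqrt(7)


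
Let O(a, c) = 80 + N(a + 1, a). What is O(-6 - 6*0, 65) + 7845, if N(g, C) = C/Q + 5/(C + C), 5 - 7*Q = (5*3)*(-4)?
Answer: 6180671/780 ≈ 7923.9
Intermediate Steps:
Q = 65/7 (Q = 5/7 - 5*3*(-4)/7 = 5/7 - 15*(-4)/7 = 5/7 - 1/7*(-60) = 5/7 + 60/7 = 65/7 ≈ 9.2857)
N(g, C) = 5/(2*C) + 7*C/65 (N(g, C) = C/(65/7) + 5/(C + C) = C*(7/65) + 5/((2*C)) = 7*C/65 + 5*(1/(2*C)) = 7*C/65 + 5/(2*C) = 5/(2*C) + 7*C/65)
O(a, c) = 80 + (325 + 14*a**2)/(130*a)
O(-6 - 6*0, 65) + 7845 = (80 + 5/(2*(-6 - 6*0)) + 7*(-6 - 6*0)/65) + 7845 = (80 + 5/(2*(-6 + 0)) + 7*(-6 + 0)/65) + 7845 = (80 + (5/2)/(-6) + (7/65)*(-6)) + 7845 = (80 + (5/2)*(-1/6) - 42/65) + 7845 = (80 - 5/12 - 42/65) + 7845 = 61571/780 + 7845 = 6180671/780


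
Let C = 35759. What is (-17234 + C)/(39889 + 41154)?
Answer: 18525/81043 ≈ 0.22858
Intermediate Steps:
(-17234 + C)/(39889 + 41154) = (-17234 + 35759)/(39889 + 41154) = 18525/81043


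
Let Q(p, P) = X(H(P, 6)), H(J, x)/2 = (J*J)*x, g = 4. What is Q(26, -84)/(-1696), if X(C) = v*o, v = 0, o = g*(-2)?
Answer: 0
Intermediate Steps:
o = -8 (o = 4*(-2) = -8)
H(J, x) = 2*x*J² (H(J, x) = 2*((J*J)*x) = 2*(J²*x) = 2*(x*J²) = 2*x*J²)
X(C) = 0 (X(C) = 0*(-8) = 0)
Q(p, P) = 0
Q(26, -84)/(-1696) = 0/(-1696) = 0*(-1/1696) = 0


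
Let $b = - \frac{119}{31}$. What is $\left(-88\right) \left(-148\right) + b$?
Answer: $\frac{403625}{31} \approx 13020.0$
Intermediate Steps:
$b = - \frac{119}{31}$ ($b = \left(-119\right) \frac{1}{31} = - \frac{119}{31} \approx -3.8387$)
$\left(-88\right) \left(-148\right) + b = \left(-88\right) \left(-148\right) - \frac{119}{31} = 13024 - \frac{119}{31} = \frac{403625}{31}$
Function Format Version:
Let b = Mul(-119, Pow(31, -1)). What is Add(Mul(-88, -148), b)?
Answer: Rational(403625, 31) ≈ 13020.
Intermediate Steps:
b = Rational(-119, 31) (b = Mul(-119, Rational(1, 31)) = Rational(-119, 31) ≈ -3.8387)
Add(Mul(-88, -148), b) = Add(Mul(-88, -148), Rational(-119, 31)) = Add(13024, Rational(-119, 31)) = Rational(403625, 31)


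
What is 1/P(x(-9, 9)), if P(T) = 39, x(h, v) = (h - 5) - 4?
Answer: 1/39 ≈ 0.025641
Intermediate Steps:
x(h, v) = -9 + h (x(h, v) = (-5 + h) - 4 = -9 + h)
1/P(x(-9, 9)) = 1/39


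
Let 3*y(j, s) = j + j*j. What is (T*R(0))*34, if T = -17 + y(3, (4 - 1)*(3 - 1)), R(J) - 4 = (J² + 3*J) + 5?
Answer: -3978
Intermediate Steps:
R(J) = 9 + J² + 3*J (R(J) = 4 + ((J² + 3*J) + 5) = 4 + (5 + J² + 3*J) = 9 + J² + 3*J)
y(j, s) = j/3 + j²/3 (y(j, s) = (j + j*j)/3 = (j + j²)/3 = j/3 + j²/3)
T = -13 (T = -17 + (⅓)*3*(1 + 3) = -17 + (⅓)*3*4 = -17 + 4 = -13)
(T*R(0))*34 = -13*(9 + 0² + 3*0)*34 = -13*(9 + 0 + 0)*34 = -13*9*34 = -117*34 = -3978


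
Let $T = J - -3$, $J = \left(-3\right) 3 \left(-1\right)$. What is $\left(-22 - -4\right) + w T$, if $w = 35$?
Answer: $402$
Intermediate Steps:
$J = 9$ ($J = \left(-9\right) \left(-1\right) = 9$)
$T = 12$ ($T = 9 - -3 = 9 + 3 = 12$)
$\left(-22 - -4\right) + w T = \left(-22 - -4\right) + 35 \cdot 12 = \left(-22 + 4\right) + 420 = -18 + 420 = 402$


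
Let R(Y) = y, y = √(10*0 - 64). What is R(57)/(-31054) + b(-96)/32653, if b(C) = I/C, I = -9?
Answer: 3/1044896 - 4*I/15527 ≈ 2.8711e-6 - 0.00025762*I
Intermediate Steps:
y = 8*I (y = √(0 - 64) = √(-64) = 8*I ≈ 8.0*I)
R(Y) = 8*I
b(C) = -9/C
R(57)/(-31054) + b(-96)/32653 = (8*I)/(-31054) - 9/(-96)/32653 = (8*I)*(-1/31054) - 9*(-1/96)*(1/32653) = -4*I/15527 + (3/32)*(1/32653) = -4*I/15527 + 3/1044896 = 3/1044896 - 4*I/15527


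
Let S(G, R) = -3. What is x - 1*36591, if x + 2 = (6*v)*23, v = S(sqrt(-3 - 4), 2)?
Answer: -37007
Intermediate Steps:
v = -3
x = -416 (x = -2 + (6*(-3))*23 = -2 - 18*23 = -2 - 414 = -416)
x - 1*36591 = -416 - 1*36591 = -416 - 36591 = -37007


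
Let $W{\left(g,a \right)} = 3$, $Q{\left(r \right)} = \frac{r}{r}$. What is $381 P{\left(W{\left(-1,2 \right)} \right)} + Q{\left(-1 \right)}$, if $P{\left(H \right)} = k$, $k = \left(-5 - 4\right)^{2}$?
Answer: $30862$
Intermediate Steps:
$Q{\left(r \right)} = 1$
$k = 81$ ($k = \left(-9\right)^{2} = 81$)
$P{\left(H \right)} = 81$
$381 P{\left(W{\left(-1,2 \right)} \right)} + Q{\left(-1 \right)} = 381 \cdot 81 + 1 = 30861 + 1 = 30862$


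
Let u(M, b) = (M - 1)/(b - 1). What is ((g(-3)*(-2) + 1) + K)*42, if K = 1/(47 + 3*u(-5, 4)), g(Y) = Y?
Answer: 12096/41 ≈ 295.02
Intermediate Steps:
u(M, b) = (-1 + M)/(-1 + b)
K = 1/41 (K = 1/(47 + 3*((-1 - 5)/(-1 + 4))) = 1/(47 + 3*(-6/3)) = 1/(47 + 3*((1/3)*(-6))) = 1/(47 + 3*(-2)) = 1/(47 - 6) = 1/41 ≈ 0.024390)
((g(-3)*(-2) + 1) + K)*42 = ((-3*(-2) + 1) + 1/41)*42 = ((6 + 1) + 1/41)*42 = (7 + 1/41)*42 = (288/41)*42 = 12096/41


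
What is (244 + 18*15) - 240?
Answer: 274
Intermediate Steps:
(244 + 18*15) - 240 = (244 + 270) - 240 = 514 - 240 = 274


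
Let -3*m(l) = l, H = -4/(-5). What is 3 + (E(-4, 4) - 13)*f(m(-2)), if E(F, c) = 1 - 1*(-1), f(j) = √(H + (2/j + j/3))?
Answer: 3 - 11*√905/15 ≈ -19.061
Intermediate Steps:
H = ⅘ (H = -4*(-⅕) = ⅘ ≈ 0.80000)
m(l) = -l/3
f(j) = √(⅘ + 2/j + j/3) (f(j) = √(⅘ + (2/j + j/3)) = √(⅘ + 2/j + j/3))
E(F, c) = 2 (E(F, c) = 1 + 1 = 2)
3 + (E(-4, 4) - 13)*f(m(-2)) = 3 + (2 - 13)*(√(180 + 75*(-⅓*(-2)) + 450/((-⅓*(-2))))/15) = 3 - 11*√(180 + 75*(⅔) + 450/(⅔))/15 = 3 - 11*√(180 + 50 + 450*(3/2))/15 = 3 - 11*√(180 + 50 + 675)/15 = 3 - 11*√905/15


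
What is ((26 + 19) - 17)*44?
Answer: 1232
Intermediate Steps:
((26 + 19) - 17)*44 = (45 - 17)*44 = 28*44 = 1232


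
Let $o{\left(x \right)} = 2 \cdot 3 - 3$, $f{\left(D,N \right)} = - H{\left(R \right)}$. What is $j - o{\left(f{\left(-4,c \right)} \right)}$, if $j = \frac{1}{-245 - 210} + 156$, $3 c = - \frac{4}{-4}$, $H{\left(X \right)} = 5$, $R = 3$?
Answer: $\frac{69614}{455} \approx 153.0$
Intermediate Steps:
$c = \frac{1}{3}$ ($c = \frac{\left(-4\right) \frac{1}{-4}}{3} = \frac{\left(-4\right) \left(- \frac{1}{4}\right)}{3} = \frac{1}{3} \cdot 1 = \frac{1}{3} \approx 0.33333$)
$f{\left(D,N \right)} = -5$ ($f{\left(D,N \right)} = \left(-1\right) 5 = -5$)
$o{\left(x \right)} = 3$ ($o{\left(x \right)} = 6 - 3 = 3$)
$j = \frac{70979}{455}$ ($j = \frac{1}{-455} + 156 = - \frac{1}{455} + 156 = \frac{70979}{455} \approx 156.0$)
$j - o{\left(f{\left(-4,c \right)} \right)} = \frac{70979}{455} - 3 = \frac{69614}{455}$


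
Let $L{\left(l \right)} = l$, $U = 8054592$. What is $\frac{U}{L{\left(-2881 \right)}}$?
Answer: $- \frac{8054592}{2881} \approx -2795.8$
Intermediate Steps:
$\frac{U}{L{\left(-2881 \right)}} = \frac{8054592}{-2881} = 8054592 \left(- \frac{1}{2881}\right) = - \frac{8054592}{2881}$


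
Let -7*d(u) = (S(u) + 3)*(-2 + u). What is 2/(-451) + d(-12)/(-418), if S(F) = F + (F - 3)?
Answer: 86/779 ≈ 0.11040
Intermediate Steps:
S(F) = -3 + 2*F (S(F) = F + (-3 + F) = -3 + 2*F)
d(u) = -2*u*(-2 + u)/7 (d(u) = -((-3 + 2*u) + 3)*(-2 + u)/7 = -2*u*(-2 + u)/7)
2/(-451) + d(-12)/(-418) = 2/(-451) + ((2/7)*(-12)*(2 - 1*(-12)))/(-418) = 2*(-1/451) + ((2/7)*(-12)*(2 + 12))*(-1/418) = -2/451 + ((2/7)*(-12)*14)*(-1/418) = -2/451 - 48*(-1/418) = -2/451 + 24/209 = 86/779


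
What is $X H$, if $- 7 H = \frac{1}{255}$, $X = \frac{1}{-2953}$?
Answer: $\frac{1}{5271105} \approx 1.8971 \cdot 10^{-7}$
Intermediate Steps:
$X = - \frac{1}{2953} \approx -0.00033864$
$H = - \frac{1}{1785}$ ($H = - \frac{1}{7 \cdot 255} = \left(- \frac{1}{7}\right) \frac{1}{255} = - \frac{1}{1785} \approx -0.00056022$)
$X H = \left(- \frac{1}{2953}\right) \left(- \frac{1}{1785}\right) = \frac{1}{5271105}$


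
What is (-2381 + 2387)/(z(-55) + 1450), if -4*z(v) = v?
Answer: 24/5855 ≈ 0.0040991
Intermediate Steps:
z(v) = -v/4
(-2381 + 2387)/(z(-55) + 1450) = (-2381 + 2387)/(-¼*(-55) + 1450) = 6/(55/4 + 1450) = 6/(5855/4) = 6*(4/5855) = 24/5855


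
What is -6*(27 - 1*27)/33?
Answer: 0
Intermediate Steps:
-6*(27 - 1*27)/33 = -6*(27 - 27)*(1/33) = -6*0*(1/33) = 0*(1/33) = 0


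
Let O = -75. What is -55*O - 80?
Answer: 4045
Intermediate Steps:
-55*O - 80 = -55*(-75) - 80 = 4125 - 80 = 4045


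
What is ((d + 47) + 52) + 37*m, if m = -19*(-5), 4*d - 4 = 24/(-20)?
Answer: 36147/10 ≈ 3614.7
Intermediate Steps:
d = 7/10 (d = 1 + (24/(-20))/4 = 1 + (24*(-1/20))/4 = 1 + (¼)*(-6/5) = 1 - 3/10 = 7/10 ≈ 0.70000)
m = 95
((d + 47) + 52) + 37*m = ((7/10 + 47) + 52) + 37*95 = (477/10 + 52) + 3515 = 997/10 + 3515 = 36147/10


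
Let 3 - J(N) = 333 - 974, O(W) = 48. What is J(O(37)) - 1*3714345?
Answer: -3713701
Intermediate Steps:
J(N) = 644 (J(N) = 3 - (333 - 974) = 3 - 1*(-641) = 3 + 641 = 644)
J(O(37)) - 1*3714345 = 644 - 1*3714345 = 644 - 3714345 = -3713701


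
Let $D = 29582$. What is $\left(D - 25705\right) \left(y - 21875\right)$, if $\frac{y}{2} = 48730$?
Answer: $293043045$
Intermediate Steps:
$y = 97460$ ($y = 2 \cdot 48730 = 97460$)
$\left(D - 25705\right) \left(y - 21875\right) = \left(29582 - 25705\right) \left(97460 - 21875\right) = 3877 \cdot 75585 = 293043045$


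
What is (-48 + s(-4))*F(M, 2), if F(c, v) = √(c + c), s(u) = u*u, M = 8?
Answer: -128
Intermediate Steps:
s(u) = u²
F(c, v) = √2*√c (F(c, v) = √(2*c) = √2*√c)
(-48 + s(-4))*F(M, 2) = (-48 + (-4)²)*(√2*√8) = (-48 + 16)*(√2*(2*√2)) = -32*4 = -128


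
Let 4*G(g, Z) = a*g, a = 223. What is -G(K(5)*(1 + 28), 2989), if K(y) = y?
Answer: -32335/4 ≈ -8083.8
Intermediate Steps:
G(g, Z) = 223*g/4 (G(g, Z) = (223*g)/4 = 223*g/4)
-G(K(5)*(1 + 28), 2989) = -223*5*(1 + 28)/4 = -223*5*29/4 = -223*145/4 = -1*32335/4 = -32335/4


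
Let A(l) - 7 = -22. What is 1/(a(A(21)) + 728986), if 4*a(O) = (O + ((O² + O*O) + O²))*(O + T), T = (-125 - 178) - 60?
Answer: 1/666616 ≈ 1.5001e-6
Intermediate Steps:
A(l) = -15 (A(l) = 7 - 22 = -15)
T = -363 (T = -303 - 60 = -363)
a(O) = (-363 + O)*(O + 3*O²)/4 (a(O) = ((O + ((O² + O*O) + O²))*(O - 363))/4 = ((O + ((O² + O²) + O²))*(-363 + O))/4 = ((O + (2*O² + O²))*(-363 + O))/4 = ((O + 3*O²)*(-363 + O))/4 = ((-363 + O)*(O + 3*O²))/4 = (-363 + O)*(O + 3*O²)/4)
1/(a(A(21)) + 728986) = 1/((¼)*(-15)*(-363 - 1088*(-15) + 3*(-15)²) + 728986) = 1/((¼)*(-15)*(-363 + 16320 + 3*225) + 728986) = 1/((¼)*(-15)*(-363 + 16320 + 675) + 728986) = 1/((¼)*(-15)*16632 + 728986) = 1/(-62370 + 728986) = 1/666616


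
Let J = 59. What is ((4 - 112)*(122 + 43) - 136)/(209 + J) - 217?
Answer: -284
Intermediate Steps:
((4 - 112)*(122 + 43) - 136)/(209 + J) - 217 = ((4 - 112)*(122 + 43) - 136)/(209 + 59) - 217 = (-108*165 - 136)/268 - 217 = (-17820 - 136)*(1/268) - 217 = -17956*1/268 - 217 = -67 - 217 = -284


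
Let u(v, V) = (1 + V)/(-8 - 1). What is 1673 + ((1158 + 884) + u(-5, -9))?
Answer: 33443/9 ≈ 3715.9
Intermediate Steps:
u(v, V) = -1/9 - V/9 (u(v, V) = (1 + V)/(-9) = (1 + V)*(-1/9) = -1/9 - V/9)
1673 + ((1158 + 884) + u(-5, -9)) = 1673 + ((1158 + 884) + (-1/9 - 1/9*(-9))) = 1673 + (2042 + (-1/9 + 1)) = 1673 + (2042 + 8/9) = 1673 + 18386/9 = 33443/9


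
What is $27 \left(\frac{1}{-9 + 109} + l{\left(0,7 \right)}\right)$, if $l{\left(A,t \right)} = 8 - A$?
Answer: $\frac{21627}{100} \approx 216.27$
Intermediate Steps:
$27 \left(\frac{1}{-9 + 109} + l{\left(0,7 \right)}\right) = 27 \left(\frac{1}{-9 + 109} + \left(8 - 0\right)\right) = 27 \left(\frac{1}{100} + \left(8 + 0\right)\right) = 27 \left(\frac{1}{100} + 8\right) = 27 \cdot \frac{801}{100} = \frac{21627}{100}$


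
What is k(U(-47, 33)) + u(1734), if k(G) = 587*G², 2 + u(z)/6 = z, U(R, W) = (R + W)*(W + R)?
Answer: 22560584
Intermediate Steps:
U(R, W) = (R + W)² (U(R, W) = (R + W)*(R + W) = (R + W)²)
u(z) = -12 + 6*z
k(U(-47, 33)) + u(1734) = 587*((-47 + 33)²)² + (-12 + 6*1734) = 587*((-14)²)² + (-12 + 10404) = 587*196² + 10392 = 587*38416 + 10392 = 22550192 + 10392 = 22560584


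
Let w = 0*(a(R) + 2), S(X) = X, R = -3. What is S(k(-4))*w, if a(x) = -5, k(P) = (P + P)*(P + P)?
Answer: 0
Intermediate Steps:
k(P) = 4*P² (k(P) = (2*P)*(2*P) = 4*P²)
w = 0 (w = 0*(-5 + 2) = 0*(-3) = 0)
S(k(-4))*w = (4*(-4)²)*0 = (4*16)*0 = 64*0 = 0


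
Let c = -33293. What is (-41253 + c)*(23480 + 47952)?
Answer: -5324969872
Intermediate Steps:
(-41253 + c)*(23480 + 47952) = (-41253 - 33293)*(23480 + 47952) = -74546*71432 = -5324969872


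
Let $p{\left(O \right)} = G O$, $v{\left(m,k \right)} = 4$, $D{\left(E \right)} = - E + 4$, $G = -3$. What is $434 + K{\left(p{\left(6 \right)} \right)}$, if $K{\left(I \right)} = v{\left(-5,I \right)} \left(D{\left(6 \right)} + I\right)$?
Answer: $354$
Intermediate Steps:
$D{\left(E \right)} = 4 - E$
$p{\left(O \right)} = - 3 O$
$K{\left(I \right)} = -8 + 4 I$ ($K{\left(I \right)} = 4 \left(\left(4 - 6\right) + I\right) = 4 \left(-2 + I\right) = -8 + 4 I$)
$434 + K{\left(p{\left(6 \right)} \right)} = 434 + \left(-8 + 4 \left(\left(-3\right) 6\right)\right) = 434 + \left(-8 + 4 \left(-18\right)\right) = 434 - 80 = 354$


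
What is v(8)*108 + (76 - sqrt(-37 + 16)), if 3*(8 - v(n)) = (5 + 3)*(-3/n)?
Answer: 1048 - I*sqrt(21) ≈ 1048.0 - 4.5826*I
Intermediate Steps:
v(n) = 8 + 8/n (v(n) = 8 - (5 + 3)*(-3/n)/3 = 8 - 8*(-3/n)/3 = 8 - (-8)/n = 8 + 8/n)
v(8)*108 + (76 - sqrt(-37 + 16)) = (8 + 8/8)*108 + (76 - sqrt(-37 + 16)) = (8 + 8*(1/8))*108 + (76 - sqrt(-21)) = (8 + 1)*108 + (76 - I*sqrt(21)) = 9*108 + (76 - I*sqrt(21)) = 972 + (76 - I*sqrt(21)) = 1048 - I*sqrt(21)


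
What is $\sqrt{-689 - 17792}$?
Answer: $i \sqrt{18481} \approx 135.94 i$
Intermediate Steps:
$\sqrt{-689 - 17792} = \sqrt{-18481} = i \sqrt{18481}$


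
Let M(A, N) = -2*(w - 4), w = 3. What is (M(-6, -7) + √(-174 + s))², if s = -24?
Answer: -194 + 12*I*√22 ≈ -194.0 + 56.285*I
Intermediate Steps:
M(A, N) = 2 (M(A, N) = -2*(3 - 4) = -2*(-1) = 2)
(M(-6, -7) + √(-174 + s))² = (2 + √(-174 - 24))² = (2 + √(-198))² = (2 + 3*I*√22)²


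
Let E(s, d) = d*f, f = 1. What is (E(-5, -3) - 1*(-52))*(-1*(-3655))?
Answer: 179095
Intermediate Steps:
E(s, d) = d (E(s, d) = d*1 = d)
(E(-5, -3) - 1*(-52))*(-1*(-3655)) = (-3 - 1*(-52))*(-1*(-3655)) = (-3 + 52)*3655 = 49*3655 = 179095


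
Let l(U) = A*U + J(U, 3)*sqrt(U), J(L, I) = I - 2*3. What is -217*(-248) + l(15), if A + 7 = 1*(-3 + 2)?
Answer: 53696 - 3*sqrt(15) ≈ 53684.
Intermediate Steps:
J(L, I) = -6 + I (J(L, I) = I - 1*6 = I - 6 = -6 + I)
A = -8 (A = -7 + 1*(-3 + 2) = -7 + 1*(-1) = -7 - 1 = -8)
l(U) = -8*U - 3*sqrt(U) (l(U) = -8*U + (-6 + 3)*sqrt(U) = -8*U - 3*sqrt(U))
-217*(-248) + l(15) = -217*(-248) + (-8*15 - 3*sqrt(15)) = 53816 + (-120 - 3*sqrt(15)) = 53696 - 3*sqrt(15)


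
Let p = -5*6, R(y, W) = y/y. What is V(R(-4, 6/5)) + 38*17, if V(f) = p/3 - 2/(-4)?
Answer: 1273/2 ≈ 636.50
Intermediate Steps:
R(y, W) = 1
p = -30
V(f) = -19/2 (V(f) = -30/3 - 2/(-4) = -30*⅓ - 2*(-¼) = -10 + ½ = -19/2)
V(R(-4, 6/5)) + 38*17 = -19/2 + 38*17 = -19/2 + 646 = 1273/2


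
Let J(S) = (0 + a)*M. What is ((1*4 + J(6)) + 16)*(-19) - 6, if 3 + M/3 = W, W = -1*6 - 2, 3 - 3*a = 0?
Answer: 241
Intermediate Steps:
a = 1 (a = 1 - ⅓*0 = 1 + 0 = 1)
W = -8 (W = -6 - 2 = -8)
M = -33 (M = -9 + 3*(-8) = -9 - 24 = -33)
J(S) = -33 (J(S) = (0 + 1)*(-33) = 1*(-33) = -33)
((1*4 + J(6)) + 16)*(-19) - 6 = ((1*4 - 33) + 16)*(-19) - 6 = ((4 - 33) + 16)*(-19) - 6 = (-29 + 16)*(-19) - 6 = -13*(-19) - 6 = 247 - 6 = 241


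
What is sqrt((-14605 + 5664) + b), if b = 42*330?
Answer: sqrt(4919) ≈ 70.136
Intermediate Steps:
b = 13860
sqrt((-14605 + 5664) + b) = sqrt((-14605 + 5664) + 13860) = sqrt(-8941 + 13860) = sqrt(4919)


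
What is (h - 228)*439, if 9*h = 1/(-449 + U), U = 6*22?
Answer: -285562915/2853 ≈ -1.0009e+5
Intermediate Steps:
U = 132
h = -1/2853 (h = 1/(9*(-449 + 132)) = (1/9)/(-317) = (1/9)*(-1/317) = -1/2853 ≈ -0.00035051)
(h - 228)*439 = (-1/2853 - 228)*439 = -650485/2853*439 = -285562915/2853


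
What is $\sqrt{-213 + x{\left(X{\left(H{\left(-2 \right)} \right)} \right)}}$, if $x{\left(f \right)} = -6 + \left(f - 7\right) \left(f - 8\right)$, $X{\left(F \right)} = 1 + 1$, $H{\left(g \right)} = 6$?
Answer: $3 i \sqrt{21} \approx 13.748 i$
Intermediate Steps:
$X{\left(F \right)} = 2$
$x{\left(f \right)} = -6 + \left(-8 + f\right) \left(-7 + f\right)$ ($x{\left(f \right)} = -6 + \left(-7 + f\right) \left(-8 + f\right) = -6 + \left(-8 + f\right) \left(-7 + f\right)$)
$\sqrt{-213 + x{\left(X{\left(H{\left(-2 \right)} \right)} \right)}} = \sqrt{-213 + \left(50 + 2^{2} - 30\right)} = \sqrt{-213 + \left(50 + 4 - 30\right)} = \sqrt{-213 + 24} = \sqrt{-189} = 3 i \sqrt{21}$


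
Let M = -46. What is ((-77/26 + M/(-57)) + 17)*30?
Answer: 110005/247 ≈ 445.36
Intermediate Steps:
((-77/26 + M/(-57)) + 17)*30 = ((-77/26 - 46/(-57)) + 17)*30 = ((-77*1/26 - 46*(-1/57)) + 17)*30 = ((-77/26 + 46/57) + 17)*30 = (-3193/1482 + 17)*30 = (22001/1482)*30 = 110005/247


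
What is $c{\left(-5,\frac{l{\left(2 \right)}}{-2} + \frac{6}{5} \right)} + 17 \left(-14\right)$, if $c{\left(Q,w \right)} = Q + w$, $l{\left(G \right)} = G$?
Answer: $- \frac{1214}{5} \approx -242.8$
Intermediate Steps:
$c{\left(-5,\frac{l{\left(2 \right)}}{-2} + \frac{6}{5} \right)} + 17 \left(-14\right) = \left(-5 + \left(\frac{2}{-2} + \frac{6}{5}\right)\right) + 17 \left(-14\right) = \left(-5 + \left(2 \left(- \frac{1}{2}\right) + 6 \cdot \frac{1}{5}\right)\right) - 238 = \left(-5 + \left(-1 + \frac{6}{5}\right)\right) - 238 = \left(-5 + \frac{1}{5}\right) - 238 = - \frac{24}{5} - 238 = - \frac{1214}{5}$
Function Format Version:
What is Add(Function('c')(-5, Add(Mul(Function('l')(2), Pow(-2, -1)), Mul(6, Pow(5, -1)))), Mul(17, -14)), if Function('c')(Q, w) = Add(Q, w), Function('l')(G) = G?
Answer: Rational(-1214, 5) ≈ -242.80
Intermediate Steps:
Add(Function('c')(-5, Add(Mul(Function('l')(2), Pow(-2, -1)), Mul(6, Pow(5, -1)))), Mul(17, -14)) = Add(Add(-5, Add(Mul(2, Pow(-2, -1)), Mul(6, Pow(5, -1)))), Mul(17, -14)) = Add(Add(-5, Add(Mul(2, Rational(-1, 2)), Mul(6, Rational(1, 5)))), -238) = Add(Add(-5, Add(-1, Rational(6, 5))), -238) = Add(Add(-5, Rational(1, 5)), -238) = Add(Rational(-24, 5), -238) = Rational(-1214, 5)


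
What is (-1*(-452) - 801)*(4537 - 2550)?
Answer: -693463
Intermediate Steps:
(-1*(-452) - 801)*(4537 - 2550) = (452 - 801)*1987 = -349*1987 = -693463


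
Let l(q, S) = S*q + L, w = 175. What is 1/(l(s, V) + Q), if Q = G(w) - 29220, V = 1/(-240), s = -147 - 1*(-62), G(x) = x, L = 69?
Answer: -48/1390831 ≈ -3.4512e-5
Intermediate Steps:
s = -85 (s = -147 + 62 = -85)
V = -1/240 ≈ -0.0041667
l(q, S) = 69 + S*q (l(q, S) = S*q + 69 = 69 + S*q)
Q = -29045 (Q = 175 - 29220 = -29045)
1/(l(s, V) + Q) = 1/((69 - 1/240*(-85)) - 29045) = 1/((69 + 17/48) - 29045) = 1/(3329/48 - 29045) = 1/(-1390831/48) = -48/1390831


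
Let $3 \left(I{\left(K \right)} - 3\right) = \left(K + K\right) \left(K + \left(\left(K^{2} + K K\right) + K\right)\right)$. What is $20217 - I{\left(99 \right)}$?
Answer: $-1286586$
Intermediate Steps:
$I{\left(K \right)} = 3 + \frac{2 K \left(2 K + 2 K^{2}\right)}{3}$ ($I{\left(K \right)} = 3 + \frac{\left(K + K\right) \left(K + \left(\left(K^{2} + K K\right) + K\right)\right)}{3} = 3 + \frac{2 K \left(K + \left(\left(K^{2} + K^{2}\right) + K\right)\right)}{3} = 3 + \frac{2 K \left(K + \left(2 K^{2} + K\right)\right)}{3} = 3 + \frac{2 K \left(K + \left(K + 2 K^{2}\right)\right)}{3} = 3 + \frac{2 K \left(2 K + 2 K^{2}\right)}{3}$)
$20217 - I{\left(99 \right)} = 20217 - \left(3 + \frac{4 \cdot 99^{2}}{3} + \frac{4 \cdot 99^{3}}{3}\right) = 20217 - \left(3 + \frac{4}{3} \cdot 9801 + \frac{4}{3} \cdot 970299\right) = 20217 - \left(3 + 13068 + 1293732\right) = 20217 - 1306803 = -1286586$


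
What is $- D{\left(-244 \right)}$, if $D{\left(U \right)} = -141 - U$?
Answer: $-103$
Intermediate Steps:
$- D{\left(-244 \right)} = - (-141 - -244) = - (-141 + 244) = \left(-1\right) 103 = -103$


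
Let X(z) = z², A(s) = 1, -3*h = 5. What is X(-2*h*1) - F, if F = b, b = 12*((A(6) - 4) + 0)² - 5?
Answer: -827/9 ≈ -91.889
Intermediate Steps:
h = -5/3 (h = -⅓*5 = -5/3 ≈ -1.6667)
b = 103 (b = 12*((1 - 4) + 0)² - 5 = 12*(-3 + 0)² - 5 = 12*(-3)² - 5 = 12*9 - 5 = 108 - 5 = 103)
F = 103
X(-2*h*1) - F = (-2*(-5/3)*1)² - 1*103 = ((10/3)*1)² - 103 = (10/3)² - 103 = 100/9 - 103 = -827/9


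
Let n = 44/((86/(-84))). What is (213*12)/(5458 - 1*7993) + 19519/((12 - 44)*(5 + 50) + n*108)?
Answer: -943747793/232598080 ≈ -4.0574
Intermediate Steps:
n = -1848/43 (n = 44/((86*(-1/84))) = 44/(-43/42) = 44*(-42/43) = -1848/43 ≈ -42.977)
(213*12)/(5458 - 1*7993) + 19519/((12 - 44)*(5 + 50) + n*108) = (213*12)/(5458 - 1*7993) + 19519/((12 - 44)*(5 + 50) - 1848/43*108) = 2556/(5458 - 7993) + 19519/(-32*55 - 199584/43) = 2556/(-2535) + 19519/(-1760 - 199584/43) = 2556*(-1/2535) + 19519/(-275264/43) = -852/845 + 19519*(-43/275264) = -852/845 - 839317/275264 = -943747793/232598080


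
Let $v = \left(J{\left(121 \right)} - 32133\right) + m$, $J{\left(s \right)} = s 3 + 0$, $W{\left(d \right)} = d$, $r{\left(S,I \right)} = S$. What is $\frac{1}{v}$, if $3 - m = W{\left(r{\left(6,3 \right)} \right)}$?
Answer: $- \frac{1}{31773} \approx -3.1473 \cdot 10^{-5}$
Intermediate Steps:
$J{\left(s \right)} = 3 s$ ($J{\left(s \right)} = 3 s + 0 = 3 s$)
$m = -3$ ($m = 3 - 6 = -3$)
$v = -31773$ ($v = \left(3 \cdot 121 - 32133\right) - 3 = \left(363 - 32133\right) - 3 = -31770 - 3 = -31773$)
$\frac{1}{v} = \frac{1}{-31773} = - \frac{1}{31773}$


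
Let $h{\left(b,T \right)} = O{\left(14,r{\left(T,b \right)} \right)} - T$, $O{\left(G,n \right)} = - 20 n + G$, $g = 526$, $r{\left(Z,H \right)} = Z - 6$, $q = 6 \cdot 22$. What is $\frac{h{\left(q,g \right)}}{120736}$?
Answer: $- \frac{31}{343} \approx -0.090379$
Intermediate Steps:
$q = 132$
$r{\left(Z,H \right)} = -6 + Z$ ($r{\left(Z,H \right)} = Z - 6 = -6 + Z$)
$O{\left(G,n \right)} = G - 20 n$
$h{\left(b,T \right)} = 134 - 21 T$ ($h{\left(b,T \right)} = \left(14 - 20 \left(-6 + T\right)\right) - T = \left(14 - \left(-120 + 20 T\right)\right) - T = \left(134 - 20 T\right) - T = 134 - 21 T$)
$\frac{h{\left(q,g \right)}}{120736} = \frac{134 - 11046}{120736} = \left(134 - 11046\right) \frac{1}{120736} = \left(-10912\right) \frac{1}{120736} = - \frac{31}{343}$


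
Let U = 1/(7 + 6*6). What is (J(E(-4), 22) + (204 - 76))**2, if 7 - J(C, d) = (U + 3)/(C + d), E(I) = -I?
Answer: 33640000/1849 ≈ 18194.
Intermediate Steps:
U = 1/43 (U = 1/(7 + 36) = 1/43 ≈ 0.023256)
J(C, d) = 7 - 130/(43*(C + d)) (J(C, d) = 7 - (1/43 + 3)/(C + d) = 7 - 130/(43*(C + d)))
(J(E(-4), 22) + (204 - 76))**2 = ((-130/43 + 7*(-1*(-4)) + 7*22)/(-1*(-4) + 22) + (204 - 76))**2 = ((-130/43 + 7*4 + 154)/(4 + 22) + 128)**2 = ((-130/43 + 28 + 154)/26 + 128)**2 = ((1/26)*(7696/43) + 128)**2 = (296/43 + 128)**2 = (5800/43)**2 = 33640000/1849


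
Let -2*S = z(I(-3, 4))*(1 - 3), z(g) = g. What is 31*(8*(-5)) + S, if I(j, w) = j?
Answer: -1243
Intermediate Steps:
S = -3 (S = -(-3)*(1 - 3)/2 = -(-3)*(-2)/2 = -1/2*6 = -3)
31*(8*(-5)) + S = 31*(8*(-5)) - 3 = 31*(-40) - 3 = -1240 - 3 = -1243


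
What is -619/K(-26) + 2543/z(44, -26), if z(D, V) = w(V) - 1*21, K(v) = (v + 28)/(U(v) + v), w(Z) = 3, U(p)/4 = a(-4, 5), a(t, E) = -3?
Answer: 209155/18 ≈ 11620.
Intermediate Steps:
U(p) = -12 (U(p) = 4*(-3) = -12)
K(v) = (28 + v)/(-12 + v) (K(v) = (v + 28)/(-12 + v) = (28 + v)/(-12 + v))
z(D, V) = -18 (z(D, V) = 3 - 1*21 = 3 - 21 = -18)
-619/K(-26) + 2543/z(44, -26) = -619*(-12 - 26)/(28 - 26) + 2543/(-18) = -619/(2/(-38)) + 2543*(-1/18) = -619/((-1/38*2)) - 2543/18 = -619/(-1/19) - 2543/18 = -619*(-19) - 2543/18 = 11761 - 2543/18 = 209155/18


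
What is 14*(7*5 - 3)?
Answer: 448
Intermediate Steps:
14*(7*5 - 3) = 14*(35 - 3) = 14*32 = 448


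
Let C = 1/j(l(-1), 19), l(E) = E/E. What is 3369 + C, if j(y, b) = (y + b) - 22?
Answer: 6737/2 ≈ 3368.5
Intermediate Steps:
l(E) = 1
j(y, b) = -22 + b + y (j(y, b) = (b + y) - 22 = -22 + b + y)
C = -½ (C = 1/(-22 + 19 + 1) = 1/(-2) = -½ ≈ -0.50000)
3369 + C = 3369 - ½ = 6737/2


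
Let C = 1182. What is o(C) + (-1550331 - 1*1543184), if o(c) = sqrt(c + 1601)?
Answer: -3093515 + 11*sqrt(23) ≈ -3.0935e+6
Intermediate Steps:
o(c) = sqrt(1601 + c)
o(C) + (-1550331 - 1*1543184) = sqrt(1601 + 1182) + (-1550331 - 1*1543184) = sqrt(2783) + (-1550331 - 1543184) = 11*sqrt(23) - 3093515 = -3093515 + 11*sqrt(23)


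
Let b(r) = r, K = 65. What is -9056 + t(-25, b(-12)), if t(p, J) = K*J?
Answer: -9836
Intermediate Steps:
t(p, J) = 65*J
-9056 + t(-25, b(-12)) = -9056 + 65*(-12) = -9056 - 780 = -9836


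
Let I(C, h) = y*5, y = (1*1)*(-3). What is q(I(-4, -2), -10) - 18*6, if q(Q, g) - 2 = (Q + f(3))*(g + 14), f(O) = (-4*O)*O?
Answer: -310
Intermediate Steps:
y = -3 (y = 1*(-3) = -3)
f(O) = -4*O²
I(C, h) = -15 (I(C, h) = -3*5 = -15)
q(Q, g) = 2 + (-36 + Q)*(14 + g) (q(Q, g) = 2 + (Q - 4*3²)*(g + 14) = 2 + (Q - 4*9)*(14 + g) = 2 + (Q - 36)*(14 + g) = 2 + (-36 + Q)*(14 + g))
q(I(-4, -2), -10) - 18*6 = (-502 - 36*(-10) + 14*(-15) - 15*(-10)) - 18*6 = (-502 + 360 - 210 + 150) - 1*108 = -202 - 108 = -310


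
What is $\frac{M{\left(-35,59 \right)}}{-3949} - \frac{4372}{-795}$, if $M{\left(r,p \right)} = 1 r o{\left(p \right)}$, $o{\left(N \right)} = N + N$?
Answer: $\frac{20548378}{3139455} \approx 6.5452$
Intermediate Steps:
$o{\left(N \right)} = 2 N$
$M{\left(r,p \right)} = 2 p r$ ($M{\left(r,p \right)} = 1 r 2 p = r 2 p = 2 p r$)
$\frac{M{\left(-35,59 \right)}}{-3949} - \frac{4372}{-795} = \frac{2 \cdot 59 \left(-35\right)}{-3949} - \frac{4372}{-795} = \left(-4130\right) \left(- \frac{1}{3949}\right) - - \frac{4372}{795} = \frac{4130}{3949} + \frac{4372}{795} = \frac{20548378}{3139455}$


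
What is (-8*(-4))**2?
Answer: 1024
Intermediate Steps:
(-8*(-4))**2 = 32**2 = 1024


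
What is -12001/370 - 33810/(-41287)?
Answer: -482975587/15276190 ≈ -31.616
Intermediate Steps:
-12001/370 - 33810/(-41287) = -12001*1/370 - 33810*(-1/41287) = -12001/370 + 33810/41287 = -482975587/15276190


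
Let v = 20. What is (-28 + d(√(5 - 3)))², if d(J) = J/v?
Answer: (560 - √2)²/400 ≈ 780.04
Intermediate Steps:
d(J) = J/20
(-28 + d(√(5 - 3)))² = (-28 + √(5 - 3)/20)² = (-28 + √2/20)²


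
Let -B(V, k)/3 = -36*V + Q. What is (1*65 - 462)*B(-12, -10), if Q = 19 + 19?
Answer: 559770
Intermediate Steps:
Q = 38
B(V, k) = -114 + 108*V (B(V, k) = -3*(-36*V + 38) = -3*(38 - 36*V) = -114 + 108*V)
(1*65 - 462)*B(-12, -10) = (1*65 - 462)*(-114 + 108*(-12)) = (65 - 462)*(-114 - 1296) = -397*(-1410) = 559770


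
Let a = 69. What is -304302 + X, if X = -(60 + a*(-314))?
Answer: -282696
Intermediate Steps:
X = 21606 (X = -(60 + 69*(-314)) = -(60 - 21666) = -1*(-21606) = 21606)
-304302 + X = -304302 + 21606 = -282696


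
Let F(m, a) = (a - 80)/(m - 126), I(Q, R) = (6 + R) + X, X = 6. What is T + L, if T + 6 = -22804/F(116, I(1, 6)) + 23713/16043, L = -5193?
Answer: -4414122024/497333 ≈ -8875.6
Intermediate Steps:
I(Q, R) = 12 + R (I(Q, R) = (6 + R) + 6 = 12 + R)
F(m, a) = (-80 + a)/(-126 + m)
T = -1831471755/497333 (T = -6 + (-22804*(-126 + 116)/(-80 + (12 + 6)) + 23713/16043) = -6 + (-22804*(-10/(-80 + 18)) + 23713*(1/16043)) = -6 + (-22804/((-⅒*(-62))) + 23713/16043) = -6 + (-22804/31/5 + 23713/16043) = -6 + (-22804*5/31 + 23713/16043) = -6 + (-114020/31 + 23713/16043) = -6 - 1828487757/497333 = -1831471755/497333 ≈ -3682.6)
T + L = -1831471755/497333 - 5193 = -4414122024/497333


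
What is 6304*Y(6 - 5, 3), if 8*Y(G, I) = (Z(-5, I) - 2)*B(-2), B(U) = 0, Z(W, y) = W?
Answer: 0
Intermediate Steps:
Y(G, I) = 0 (Y(G, I) = ((-5 - 2)*0)/8 = (-7*0)/8 = (⅛)*0 = 0)
6304*Y(6 - 5, 3) = 6304*0 = 0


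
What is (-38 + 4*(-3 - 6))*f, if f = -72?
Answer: 5328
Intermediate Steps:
(-38 + 4*(-3 - 6))*f = (-38 + 4*(-3 - 6))*(-72) = (-38 + 4*(-9))*(-72) = (-38 - 36)*(-72) = -74*(-72) = 5328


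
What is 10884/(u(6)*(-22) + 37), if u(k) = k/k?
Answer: 3628/5 ≈ 725.60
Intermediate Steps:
u(k) = 1
10884/(u(6)*(-22) + 37) = 10884/(1*(-22) + 37) = 10884/(-22 + 37) = 10884/15 = 10884*(1/15) = 3628/5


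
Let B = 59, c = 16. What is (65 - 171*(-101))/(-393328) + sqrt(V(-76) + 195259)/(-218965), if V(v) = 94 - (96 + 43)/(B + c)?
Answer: -2167/49166 - 2*sqrt(10988502)/3284475 ≈ -0.046094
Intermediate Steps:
V(v) = 6911/75 (V(v) = 94 - (96 + 43)/(59 + 16) = 94 - 139/75 = 6911/75)
(65 - 171*(-101))/(-393328) + sqrt(V(-76) + 195259)/(-218965) = (65 - 171*(-101))/(-393328) + sqrt(6911/75 + 195259)/(-218965) = (65 + 17271)*(-1/393328) + sqrt(14651336/75)*(-1/218965) = 17336*(-1/393328) + (2*sqrt(10988502)/15)*(-1/218965) = -2167/49166 - 2*sqrt(10988502)/3284475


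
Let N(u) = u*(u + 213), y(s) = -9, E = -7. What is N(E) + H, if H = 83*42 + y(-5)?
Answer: 2035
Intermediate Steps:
N(u) = u*(213 + u)
H = 3477 (H = 83*42 - 9 = 3486 - 9 = 3477)
N(E) + H = -7*(213 - 7) + 3477 = -7*206 + 3477 = -1442 + 3477 = 2035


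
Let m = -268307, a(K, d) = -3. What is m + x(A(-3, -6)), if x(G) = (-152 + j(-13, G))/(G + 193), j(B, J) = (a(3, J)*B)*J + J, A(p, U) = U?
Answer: -50173801/187 ≈ -2.6831e+5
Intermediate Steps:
j(B, J) = J - 3*B*J (j(B, J) = (-3*B)*J + J = -3*B*J + J = J - 3*B*J)
x(G) = (-152 + 40*G)/(193 + G) (x(G) = (-152 + G*(1 - 3*(-13)))/(G + 193) = (-152 + G*(1 + 39))/(193 + G) = (-152 + G*40)/(193 + G) = (-152 + 40*G)/(193 + G))
m + x(A(-3, -6)) = -268307 + 8*(-19 + 5*(-6))/(193 - 6) = -268307 + 8*(-19 - 30)/187 = -268307 + 8*(1/187)*(-49) = -268307 - 392/187 = -50173801/187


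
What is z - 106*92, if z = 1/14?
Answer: -136527/14 ≈ -9751.9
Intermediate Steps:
z = 1/14 ≈ 0.071429
z - 106*92 = 1/14 - 106*92 = 1/14 - 9752 = -136527/14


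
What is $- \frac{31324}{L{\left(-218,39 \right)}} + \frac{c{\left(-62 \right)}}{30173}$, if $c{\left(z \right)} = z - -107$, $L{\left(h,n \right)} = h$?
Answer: $\frac{472574431}{3288857} \approx 143.69$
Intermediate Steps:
$c{\left(z \right)} = 107 + z$ ($c{\left(z \right)} = z + 107 = 107 + z$)
$- \frac{31324}{L{\left(-218,39 \right)}} + \frac{c{\left(-62 \right)}}{30173} = - \frac{31324}{-218} + \frac{107 - 62}{30173} = \left(-31324\right) \left(- \frac{1}{218}\right) + 45 \cdot \frac{1}{30173} = \frac{15662}{109} + \frac{45}{30173} = \frac{472574431}{3288857}$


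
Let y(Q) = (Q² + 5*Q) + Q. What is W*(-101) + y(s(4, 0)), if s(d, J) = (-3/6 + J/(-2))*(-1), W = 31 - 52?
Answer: 8497/4 ≈ 2124.3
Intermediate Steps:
W = -21
s(d, J) = ½ + J/2 (s(d, J) = (-3*⅙ + J*(-½))*(-1) = (-½ - J/2)*(-1) = ½ + J/2)
y(Q) = Q² + 6*Q
W*(-101) + y(s(4, 0)) = -21*(-101) + (½ + (½)*0)*(6 + (½ + (½)*0)) = 2121 + (½ + 0)*(6 + (½ + 0)) = 2121 + (6 + ½)/2 = 2121 + (½)*(13/2) = 2121 + 13/4 = 8497/4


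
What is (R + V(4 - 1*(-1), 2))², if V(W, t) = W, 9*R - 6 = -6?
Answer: 25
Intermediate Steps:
R = 0 (R = ⅔ + (⅑)*(-6) = ⅔ - ⅔ = 0)
(R + V(4 - 1*(-1), 2))² = (0 + (4 - 1*(-1)))² = (0 + (4 + 1))² = (0 + 5)² = 5² = 25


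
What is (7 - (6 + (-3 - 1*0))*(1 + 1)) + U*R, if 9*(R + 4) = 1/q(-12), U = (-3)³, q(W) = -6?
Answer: 219/2 ≈ 109.50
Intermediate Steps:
U = -27
R = -217/54 (R = -4 + (⅑)/(-6) = -4 + (⅑)*(-⅙) = -4 - 1/54 = -217/54 ≈ -4.0185)
(7 - (6 + (-3 - 1*0))*(1 + 1)) + U*R = (7 - (6 + (-3 - 1*0))*(1 + 1)) - 27*(-217/54) = (7 - (6 + (-3 + 0))*2) + 217/2 = (7 - (6 - 3)*2) + 217/2 = (7 - 3*2) + 217/2 = (7 - 1*6) + 217/2 = (7 - 6) + 217/2 = 1 + 217/2 = 219/2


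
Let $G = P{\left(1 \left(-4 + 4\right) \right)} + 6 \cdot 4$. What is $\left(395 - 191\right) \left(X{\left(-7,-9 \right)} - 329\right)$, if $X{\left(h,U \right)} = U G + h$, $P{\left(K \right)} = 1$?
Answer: $-114444$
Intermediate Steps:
$G = 25$ ($G = 1 + 6 \cdot 4 = 1 + 24 = 25$)
$X{\left(h,U \right)} = h + 25 U$ ($X{\left(h,U \right)} = U 25 + h = 25 U + h = h + 25 U$)
$\left(395 - 191\right) \left(X{\left(-7,-9 \right)} - 329\right) = \left(395 - 191\right) \left(\left(-7 + 25 \left(-9\right)\right) - 329\right) = 204 \left(\left(-7 - 225\right) - 329\right) = 204 \left(-232 - 329\right) = 204 \left(-561\right) = -114444$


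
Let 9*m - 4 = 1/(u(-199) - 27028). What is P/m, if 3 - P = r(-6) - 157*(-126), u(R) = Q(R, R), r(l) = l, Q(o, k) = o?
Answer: -4845235239/108907 ≈ -44490.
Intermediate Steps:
u(R) = R
P = -19773 (P = 3 - (-6 - 157*(-126)) = 3 - (-6 + 19782) = 3 - 1*19776 = 3 - 19776 = -19773)
m = 108907/245043 (m = 4/9 + 1/(9*(-199 - 27028)) = 4/9 + (1/9)/(-27227) = 4/9 + (1/9)*(-1/27227) = 4/9 - 1/245043 = 108907/245043 ≈ 0.44444)
P/m = -19773/108907/245043 = -19773*245043/108907 = -4845235239/108907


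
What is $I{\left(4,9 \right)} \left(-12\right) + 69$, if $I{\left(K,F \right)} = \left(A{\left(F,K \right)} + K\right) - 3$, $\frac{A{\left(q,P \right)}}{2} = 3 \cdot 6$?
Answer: $-375$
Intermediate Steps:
$A{\left(q,P \right)} = 36$ ($A{\left(q,P \right)} = 2 \cdot 3 \cdot 6 = 2 \cdot 18 = 36$)
$I{\left(K,F \right)} = 33 + K$ ($I{\left(K,F \right)} = \left(36 + K\right) - 3 = 33 + K$)
$I{\left(4,9 \right)} \left(-12\right) + 69 = \left(33 + 4\right) \left(-12\right) + 69 = 37 \left(-12\right) + 69 = -444 + 69 = -375$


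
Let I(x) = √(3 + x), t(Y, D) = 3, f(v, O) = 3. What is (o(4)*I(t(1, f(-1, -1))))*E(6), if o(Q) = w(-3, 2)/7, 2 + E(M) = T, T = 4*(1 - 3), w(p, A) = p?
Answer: 30*√6/7 ≈ 10.498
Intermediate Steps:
T = -8 (T = 4*(-2) = -8)
E(M) = -10 (E(M) = -2 - 8 = -10)
o(Q) = -3/7
(o(4)*I(t(1, f(-1, -1))))*E(6) = -3*√(3 + 3)/7*(-10) = -3*√6/7*(-10) = 30*√6/7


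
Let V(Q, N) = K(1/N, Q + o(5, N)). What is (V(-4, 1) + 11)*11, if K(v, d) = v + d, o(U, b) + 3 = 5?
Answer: 110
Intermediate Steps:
o(U, b) = 2 (o(U, b) = -3 + 5 = 2)
K(v, d) = d + v
V(Q, N) = 2 + Q + 1/N (V(Q, N) = (Q + 2) + 1/N = (2 + Q) + 1/N = 2 + Q + 1/N)
(V(-4, 1) + 11)*11 = ((2 - 4 + 1/1) + 11)*11 = ((2 - 4 + 1) + 11)*11 = (-1 + 11)*11 = 10*11 = 110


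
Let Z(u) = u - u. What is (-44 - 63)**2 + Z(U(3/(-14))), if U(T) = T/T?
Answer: 11449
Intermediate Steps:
U(T) = 1
Z(u) = 0
(-44 - 63)**2 + Z(U(3/(-14))) = (-44 - 63)**2 + 0 = (-107)**2 + 0 = 11449 + 0 = 11449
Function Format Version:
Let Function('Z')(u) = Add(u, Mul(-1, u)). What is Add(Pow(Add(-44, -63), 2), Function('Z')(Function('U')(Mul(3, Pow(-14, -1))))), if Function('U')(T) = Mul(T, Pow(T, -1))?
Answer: 11449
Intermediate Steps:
Function('U')(T) = 1
Function('Z')(u) = 0
Add(Pow(Add(-44, -63), 2), Function('Z')(Function('U')(Mul(3, Pow(-14, -1))))) = Add(Pow(Add(-44, -63), 2), 0) = Add(Pow(-107, 2), 0) = Add(11449, 0) = 11449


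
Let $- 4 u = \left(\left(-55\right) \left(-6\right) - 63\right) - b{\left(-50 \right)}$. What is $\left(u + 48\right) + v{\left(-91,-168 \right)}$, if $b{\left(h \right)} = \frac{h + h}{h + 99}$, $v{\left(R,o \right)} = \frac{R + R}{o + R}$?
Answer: $- \frac{134579}{7252} \approx -18.557$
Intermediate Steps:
$v{\left(R,o \right)} = \frac{2 R}{R + o}$
$b{\left(h \right)} = \frac{2 h}{99 + h}$
$u = - \frac{13183}{196}$ ($u = - \frac{\left(\left(-55\right) \left(-6\right) - 63\right) - 2 \left(-50\right) \frac{1}{99 - 50}}{4} = - \frac{\left(330 - 63\right) - 2 \left(-50\right) \frac{1}{49}}{4} = - \frac{267 - 2 \left(-50\right) \frac{1}{49}}{4} = - \frac{267 - - \frac{100}{49}}{4} = - \frac{267 + \frac{100}{49}}{4} = \left(- \frac{1}{4}\right) \frac{13183}{49} = - \frac{13183}{196} \approx -67.26$)
$\left(u + 48\right) + v{\left(-91,-168 \right)} = \left(- \frac{13183}{196} + 48\right) + 2 \left(-91\right) \frac{1}{-91 - 168} = - \frac{3775}{196} + 2 \left(-91\right) \frac{1}{-259} = - \frac{3775}{196} + 2 \left(-91\right) \left(- \frac{1}{259}\right) = - \frac{3775}{196} + \frac{26}{37} = - \frac{134579}{7252}$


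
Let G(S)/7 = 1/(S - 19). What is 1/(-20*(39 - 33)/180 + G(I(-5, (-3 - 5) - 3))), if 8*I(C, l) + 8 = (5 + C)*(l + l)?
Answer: -60/61 ≈ -0.98361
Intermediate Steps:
I(C, l) = -1 + l*(5 + C)/4 (I(C, l) = -1 + ((5 + C)*(l + l))/8 = -1 + ((5 + C)*(2*l))/8 = -1 + (2*l*(5 + C))/8 = -1 + l*(5 + C)/4)
G(S) = 7/(-19 + S) (G(S) = 7/(S - 19) = 7/(-19 + S))
1/(-20*(39 - 33)/180 + G(I(-5, (-3 - 5) - 3))) = 1/(-20*(39 - 33)/180 + 7/(-19 + (-1 + 5*((-3 - 5) - 3)/4 + (1/4)*(-5)*((-3 - 5) - 3)))) = 1/(-20*6*(1/180) + 7/(-19 + (-1 + 5*(-8 - 3)/4 + (1/4)*(-5)*(-8 - 3)))) = 1/(-120*1/180 + 7/(-19 + (-1 + (5/4)*(-11) + (1/4)*(-5)*(-11)))) = 1/(-2/3 + 7/(-19 + (-1 - 55/4 + 55/4))) = 1/(-2/3 + 7/(-19 - 1)) = 1/(-2/3 + 7/(-20)) = 1/(-2/3 + 7*(-1/20)) = 1/(-2/3 - 7/20) = 1/(-61/60) = -60/61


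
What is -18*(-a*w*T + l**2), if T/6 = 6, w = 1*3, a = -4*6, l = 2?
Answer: -46728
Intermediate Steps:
a = -24
w = 3
T = 36 (T = 6*6 = 36)
-18*(-a*w*T + l**2) = -18*(-(-24*3)*36 + 2**2) = -18*(-(-72)*36 + 4) = -18*(-1*(-2592) + 4) = -18*(2592 + 4) = -18*2596 = -46728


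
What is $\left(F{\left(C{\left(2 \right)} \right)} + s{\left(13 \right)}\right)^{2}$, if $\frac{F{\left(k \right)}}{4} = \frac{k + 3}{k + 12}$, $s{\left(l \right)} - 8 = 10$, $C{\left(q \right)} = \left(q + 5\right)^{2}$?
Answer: $\frac{1705636}{3721} \approx 458.38$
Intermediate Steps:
$C{\left(q \right)} = \left(5 + q\right)^{2}$
$s{\left(l \right)} = 18$ ($s{\left(l \right)} = 8 + 10 = 18$)
$F{\left(k \right)} = \frac{4 \left(3 + k\right)}{12 + k}$ ($F{\left(k \right)} = 4 \frac{k + 3}{k + 12} = 4 \frac{3 + k}{12 + k} = \frac{4 \left(3 + k\right)}{12 + k}$)
$\left(F{\left(C{\left(2 \right)} \right)} + s{\left(13 \right)}\right)^{2} = \left(\frac{4 \left(3 + \left(5 + 2\right)^{2}\right)}{12 + \left(5 + 2\right)^{2}} + 18\right)^{2} = \left(\frac{4 \left(3 + 7^{2}\right)}{12 + 7^{2}} + 18\right)^{2} = \left(\frac{4 \left(3 + 49\right)}{12 + 49} + 18\right)^{2} = \left(4 \cdot \frac{1}{61} \cdot 52 + 18\right)^{2} = \left(\frac{208}{61} + 18\right)^{2} = \left(\frac{1306}{61}\right)^{2} = \frac{1705636}{3721}$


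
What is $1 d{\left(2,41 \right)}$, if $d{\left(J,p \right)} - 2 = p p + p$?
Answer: $1724$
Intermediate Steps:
$d{\left(J,p \right)} = 2 + p + p^{2}$ ($d{\left(J,p \right)} = 2 + \left(p p + p\right) = 2 + \left(p^{2} + p\right) = 2 + \left(p + p^{2}\right) = 2 + p + p^{2}$)
$1 d{\left(2,41 \right)} = 1 \left(2 + 41 + 41^{2}\right) = 1 \left(2 + 41 + 1681\right) = 1 \cdot 1724 = 1724$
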